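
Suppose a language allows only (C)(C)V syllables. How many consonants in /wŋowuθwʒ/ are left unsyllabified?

The consonants /θ/, /w/, /ʒ/ cannot be parsed into a legal (C)(C)V syllable (no codas are permitted; onsets may contain at most 2 consonants).

3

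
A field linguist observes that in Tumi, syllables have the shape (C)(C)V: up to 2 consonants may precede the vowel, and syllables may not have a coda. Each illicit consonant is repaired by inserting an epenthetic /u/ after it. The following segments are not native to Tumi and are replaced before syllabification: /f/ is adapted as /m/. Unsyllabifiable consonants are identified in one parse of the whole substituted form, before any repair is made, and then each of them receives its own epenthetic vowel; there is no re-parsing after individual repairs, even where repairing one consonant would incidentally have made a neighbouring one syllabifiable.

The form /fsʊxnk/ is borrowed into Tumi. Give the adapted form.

Substitution: /f/ → /m/, giving /msʊxnk/.
Syllabifying with onset maximization leaves /x/, /n/, /k/ stranded (no codas are permitted; onsets may contain at most 2 consonants).
Each unlicensed consonant becomes the onset of a new syllable: /x/ → /xu/, /n/ → /nu/, /k/ → /ku/.

msʊxunuku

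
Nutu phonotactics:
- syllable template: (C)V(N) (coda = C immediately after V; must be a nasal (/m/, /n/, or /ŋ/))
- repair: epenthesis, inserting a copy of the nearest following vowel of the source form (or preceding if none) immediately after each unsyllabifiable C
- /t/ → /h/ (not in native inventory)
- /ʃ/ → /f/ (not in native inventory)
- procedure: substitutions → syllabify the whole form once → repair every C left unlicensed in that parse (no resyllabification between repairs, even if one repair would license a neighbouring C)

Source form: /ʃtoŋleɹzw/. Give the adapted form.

Substitution: /ʃ/ → /f/, /t/ → /h/, giving /fhoŋleɹzw/.
The consonants /f/, /ɹ/, /z/, /w/ cannot be parsed into a legal (C)V(N) syllable (only a nasal (/m/, /n/, or /ŋ/) is licensed in coda position; onsets are limited to one consonant).
Epenthesis after each stranded consonant: /f/ → /fo/, /ɹ/ → /ɹe/, /z/ → /ze/, /w/ → /we/.

fohoŋleɹezewe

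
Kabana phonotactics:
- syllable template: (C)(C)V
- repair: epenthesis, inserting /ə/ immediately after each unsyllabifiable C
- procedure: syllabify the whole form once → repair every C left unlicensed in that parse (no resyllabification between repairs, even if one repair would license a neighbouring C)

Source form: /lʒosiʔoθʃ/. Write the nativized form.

Under (C)(C)V, the unsyllabifiable consonants are /θ/, /ʃ/ (no codas are permitted; onsets may contain at most 2 consonants).
Epenthesis after each stranded consonant: /θ/ → /θə/, /ʃ/ → /ʃə/.

lʒosiʔoθəʃə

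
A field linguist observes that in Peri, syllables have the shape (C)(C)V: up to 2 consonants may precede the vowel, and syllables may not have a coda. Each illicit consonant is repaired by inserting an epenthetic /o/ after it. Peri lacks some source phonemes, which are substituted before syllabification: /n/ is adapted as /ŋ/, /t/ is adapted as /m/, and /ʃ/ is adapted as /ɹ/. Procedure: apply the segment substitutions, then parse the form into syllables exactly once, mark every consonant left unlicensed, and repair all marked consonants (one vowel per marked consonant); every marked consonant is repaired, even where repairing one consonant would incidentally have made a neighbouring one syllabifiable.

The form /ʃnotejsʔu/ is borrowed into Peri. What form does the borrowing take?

Substitution: /ʃ/ → /ɹ/, /n/ → /ŋ/, /t/ → /m/, giving /ɹŋomejsʔu/.
The consonants /j/ cannot be parsed into a legal (C)(C)V syllable (no codas are permitted; onsets may contain at most 2 consonants).
Inserting the epenthetic vowel yields /j/ → /jo/.

ɹŋomejosʔu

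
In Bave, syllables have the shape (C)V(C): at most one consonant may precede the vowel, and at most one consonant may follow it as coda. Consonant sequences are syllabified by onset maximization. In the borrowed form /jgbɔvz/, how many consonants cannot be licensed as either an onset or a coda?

3

Syllabifying with onset maximization leaves /j/, /g/, /z/ stranded (at most one coda consonant is licensed; onsets are limited to one consonant).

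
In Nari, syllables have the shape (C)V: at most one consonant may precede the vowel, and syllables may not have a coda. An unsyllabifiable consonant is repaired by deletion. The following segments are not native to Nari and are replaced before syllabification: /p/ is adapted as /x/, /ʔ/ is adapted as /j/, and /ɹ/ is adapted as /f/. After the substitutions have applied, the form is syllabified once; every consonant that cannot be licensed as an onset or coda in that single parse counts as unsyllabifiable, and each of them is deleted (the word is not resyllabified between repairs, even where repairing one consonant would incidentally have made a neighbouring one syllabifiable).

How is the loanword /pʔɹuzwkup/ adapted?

fuku

Substitution: /p/ → /x/, /ʔ/ → /j/, /ɹ/ → /f/, giving /xjfuzwkux/.
Under (C)V, the unsyllabifiable consonants are /x/, /j/, /z/, /w/, /x/ (no codas are permitted; onsets are limited to one consonant).
Each unlicensed consonant is deleted: /x/, /j/, /z/, /w/, /x/.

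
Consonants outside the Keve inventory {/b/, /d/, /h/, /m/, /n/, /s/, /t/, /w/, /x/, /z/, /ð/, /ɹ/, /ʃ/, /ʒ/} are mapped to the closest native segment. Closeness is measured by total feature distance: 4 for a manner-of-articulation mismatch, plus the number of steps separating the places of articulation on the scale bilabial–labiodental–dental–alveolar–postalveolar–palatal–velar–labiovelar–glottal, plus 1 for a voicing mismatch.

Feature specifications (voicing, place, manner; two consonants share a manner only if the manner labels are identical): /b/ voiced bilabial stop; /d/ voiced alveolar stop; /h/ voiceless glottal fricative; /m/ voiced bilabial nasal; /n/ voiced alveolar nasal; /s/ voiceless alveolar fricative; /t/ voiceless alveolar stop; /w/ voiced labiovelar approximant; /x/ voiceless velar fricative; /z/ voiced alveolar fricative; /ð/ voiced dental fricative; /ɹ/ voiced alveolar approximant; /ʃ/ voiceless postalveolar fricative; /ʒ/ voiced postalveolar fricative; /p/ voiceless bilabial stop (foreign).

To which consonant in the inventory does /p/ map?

/b/ is closest: same manner (stop), place distance 0 (bilabial→bilabial), voicing differs (+1); total 1. Next closest is /t/ at distance 3.

b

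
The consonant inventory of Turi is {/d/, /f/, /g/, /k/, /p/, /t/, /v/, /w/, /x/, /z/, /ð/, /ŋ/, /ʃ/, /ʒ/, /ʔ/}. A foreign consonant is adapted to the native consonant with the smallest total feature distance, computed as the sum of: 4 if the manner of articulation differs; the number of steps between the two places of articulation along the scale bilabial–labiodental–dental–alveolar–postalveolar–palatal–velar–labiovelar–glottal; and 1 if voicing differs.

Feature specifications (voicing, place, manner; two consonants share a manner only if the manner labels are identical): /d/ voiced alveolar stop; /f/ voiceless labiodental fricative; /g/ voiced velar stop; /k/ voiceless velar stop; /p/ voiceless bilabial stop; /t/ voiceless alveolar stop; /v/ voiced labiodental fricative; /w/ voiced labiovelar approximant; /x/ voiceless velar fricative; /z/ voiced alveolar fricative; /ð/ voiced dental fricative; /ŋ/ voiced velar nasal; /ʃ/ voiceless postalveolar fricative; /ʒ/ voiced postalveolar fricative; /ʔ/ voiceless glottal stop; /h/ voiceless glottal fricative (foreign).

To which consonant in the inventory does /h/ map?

/x/ is closest: same manner (fricative), place distance 2 (glottal→velar), same voicing; total 2. Next closest is /ʃ/ at distance 4.

x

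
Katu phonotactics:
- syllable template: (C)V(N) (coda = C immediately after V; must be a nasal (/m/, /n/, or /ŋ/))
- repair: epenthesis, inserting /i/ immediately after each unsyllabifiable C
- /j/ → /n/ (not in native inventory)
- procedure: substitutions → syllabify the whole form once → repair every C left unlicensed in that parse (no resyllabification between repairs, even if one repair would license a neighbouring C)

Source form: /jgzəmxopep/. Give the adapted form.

nigizəmxopepi

Substitution: /j/ → /n/, giving /ngzəmxopep/.
The consonants /n/, /g/, /p/ cannot be parsed into a legal (C)V(N) syllable (only a nasal (/m/, /n/, or /ŋ/) is licensed in coda position; onsets are limited to one consonant).
Each unlicensed consonant becomes the onset of a new syllable: /n/ → /ni/, /g/ → /gi/, /p/ → /pi/.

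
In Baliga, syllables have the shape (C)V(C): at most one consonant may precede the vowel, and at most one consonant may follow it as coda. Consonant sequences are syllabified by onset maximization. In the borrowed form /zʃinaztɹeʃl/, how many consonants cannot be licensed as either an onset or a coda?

The consonants /z/, /t/, /l/ cannot be parsed into a legal (C)V(C) syllable (at most one coda consonant is licensed; onsets are limited to one consonant).

3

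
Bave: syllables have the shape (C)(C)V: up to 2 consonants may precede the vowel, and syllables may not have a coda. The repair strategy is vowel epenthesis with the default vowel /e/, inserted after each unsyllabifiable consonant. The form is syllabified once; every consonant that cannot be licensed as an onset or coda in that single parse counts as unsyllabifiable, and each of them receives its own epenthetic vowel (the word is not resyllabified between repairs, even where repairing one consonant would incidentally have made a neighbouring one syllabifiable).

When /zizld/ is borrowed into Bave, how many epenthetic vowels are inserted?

3

The unsyllabifiable consonants are /z/, /l/, /d/; each receives one epenthetic vowel.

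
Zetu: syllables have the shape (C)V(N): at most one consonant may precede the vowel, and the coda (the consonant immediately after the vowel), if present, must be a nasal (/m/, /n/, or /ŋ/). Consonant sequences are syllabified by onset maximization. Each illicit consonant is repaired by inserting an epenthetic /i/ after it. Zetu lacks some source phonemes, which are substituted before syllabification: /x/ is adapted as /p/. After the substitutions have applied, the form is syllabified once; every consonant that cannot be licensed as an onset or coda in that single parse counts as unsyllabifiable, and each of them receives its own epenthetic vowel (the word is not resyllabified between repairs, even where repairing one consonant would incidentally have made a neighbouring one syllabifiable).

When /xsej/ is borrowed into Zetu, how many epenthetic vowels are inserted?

2

After substitution the input is /psej/.
The unsyllabifiable consonants are /p/, /j/; each receives one epenthetic vowel.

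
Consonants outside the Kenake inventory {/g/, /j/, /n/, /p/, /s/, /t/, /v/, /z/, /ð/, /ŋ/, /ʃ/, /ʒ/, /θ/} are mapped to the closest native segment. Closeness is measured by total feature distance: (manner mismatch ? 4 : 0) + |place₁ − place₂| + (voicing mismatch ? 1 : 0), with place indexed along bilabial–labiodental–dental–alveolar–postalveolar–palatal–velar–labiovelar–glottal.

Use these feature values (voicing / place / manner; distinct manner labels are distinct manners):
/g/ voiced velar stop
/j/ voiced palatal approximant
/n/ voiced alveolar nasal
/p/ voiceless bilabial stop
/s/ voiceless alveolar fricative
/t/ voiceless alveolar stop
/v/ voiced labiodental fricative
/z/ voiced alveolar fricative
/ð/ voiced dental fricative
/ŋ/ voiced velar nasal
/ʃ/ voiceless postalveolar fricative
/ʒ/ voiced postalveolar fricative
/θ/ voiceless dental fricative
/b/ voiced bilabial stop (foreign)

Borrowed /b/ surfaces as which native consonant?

p

/p/ is closest: same manner (stop), place distance 0 (bilabial→bilabial), voicing differs (+1); total 1. Next closest is /t/ at distance 4.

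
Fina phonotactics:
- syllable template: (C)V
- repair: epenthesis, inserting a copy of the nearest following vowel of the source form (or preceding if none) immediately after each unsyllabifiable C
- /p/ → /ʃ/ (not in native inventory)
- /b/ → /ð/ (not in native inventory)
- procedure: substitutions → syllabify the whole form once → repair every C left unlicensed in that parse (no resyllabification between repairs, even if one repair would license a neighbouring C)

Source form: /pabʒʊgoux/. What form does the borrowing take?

ʃaðʊʒʊgouxu

Substitution: /p/ → /ʃ/, /b/ → /ð/, giving /ʃaðʒʊgoux/.
Under (C)V, the unsyllabifiable consonants are /ð/, /x/ (no codas are permitted; onsets are limited to one consonant).
Each unlicensed consonant becomes the onset of a new syllable: /ð/ → /ðʊ/, /x/ → /xu/.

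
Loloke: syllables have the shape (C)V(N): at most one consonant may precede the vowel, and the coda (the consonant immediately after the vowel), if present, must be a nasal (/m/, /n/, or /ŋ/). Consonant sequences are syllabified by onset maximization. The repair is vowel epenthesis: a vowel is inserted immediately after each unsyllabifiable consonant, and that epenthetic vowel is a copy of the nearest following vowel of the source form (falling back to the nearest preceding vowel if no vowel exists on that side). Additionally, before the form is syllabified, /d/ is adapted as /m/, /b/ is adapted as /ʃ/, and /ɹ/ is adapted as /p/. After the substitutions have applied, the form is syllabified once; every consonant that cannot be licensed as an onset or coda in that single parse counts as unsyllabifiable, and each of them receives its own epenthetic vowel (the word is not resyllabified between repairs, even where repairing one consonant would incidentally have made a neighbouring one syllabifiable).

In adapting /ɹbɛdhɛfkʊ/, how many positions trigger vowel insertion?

After substitution the input is /pʃɛmhɛfkʊ/.
The unsyllabifiable consonants are /p/, /f/; each receives one epenthetic vowel.

2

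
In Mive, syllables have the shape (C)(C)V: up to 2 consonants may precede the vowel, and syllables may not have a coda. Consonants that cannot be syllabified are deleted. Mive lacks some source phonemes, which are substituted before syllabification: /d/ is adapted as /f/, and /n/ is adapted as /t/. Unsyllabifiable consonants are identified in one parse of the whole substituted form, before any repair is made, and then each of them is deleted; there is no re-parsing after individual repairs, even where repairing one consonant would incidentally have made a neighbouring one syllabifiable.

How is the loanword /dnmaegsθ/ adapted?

Substitution: /d/ → /f/, /n/ → /t/, giving /ftmaegsθ/.
Syllabifying with onset maximization leaves /f/, /g/, /s/, /θ/ stranded (no codas are permitted; onsets may contain at most 2 consonants).
Deletion applies to /f/, /g/, /s/, /θ/.

tmae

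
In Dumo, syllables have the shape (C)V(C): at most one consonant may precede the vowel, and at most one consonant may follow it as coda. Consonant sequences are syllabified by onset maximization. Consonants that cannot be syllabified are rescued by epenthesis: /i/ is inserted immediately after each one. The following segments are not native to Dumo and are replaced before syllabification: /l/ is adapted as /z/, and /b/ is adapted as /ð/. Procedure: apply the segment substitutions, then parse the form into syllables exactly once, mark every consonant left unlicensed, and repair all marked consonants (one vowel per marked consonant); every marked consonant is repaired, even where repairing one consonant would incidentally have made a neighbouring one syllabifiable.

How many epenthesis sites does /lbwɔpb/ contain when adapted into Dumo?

After substitution the input is /zðwɔpð/.
The unsyllabifiable consonants are /z/, /ð/, /ð/; each receives one epenthetic vowel.

3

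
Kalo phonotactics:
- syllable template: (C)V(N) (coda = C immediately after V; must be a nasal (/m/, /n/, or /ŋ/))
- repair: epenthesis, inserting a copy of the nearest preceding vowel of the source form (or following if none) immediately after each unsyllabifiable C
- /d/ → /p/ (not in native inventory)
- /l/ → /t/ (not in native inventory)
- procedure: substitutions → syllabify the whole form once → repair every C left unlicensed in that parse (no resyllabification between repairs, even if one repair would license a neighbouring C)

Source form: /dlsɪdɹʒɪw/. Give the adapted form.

pɪtɪsɪpɪɹɪʒɪwɪ

Substitution: /d/ → /p/, /l/ → /t/, giving /ptsɪpɹʒɪw/.
The consonants /p/, /t/, /p/, /ɹ/, /w/ cannot be parsed into a legal (C)V(N) syllable (only a nasal (/m/, /n/, or /ŋ/) is licensed in coda position; onsets are limited to one consonant).
Each unlicensed consonant becomes the onset of a new syllable: /p/ → /pɪ/, /t/ → /tɪ/, /p/ → /pɪ/, /ɹ/ → /ɹɪ/, /w/ → /wɪ/.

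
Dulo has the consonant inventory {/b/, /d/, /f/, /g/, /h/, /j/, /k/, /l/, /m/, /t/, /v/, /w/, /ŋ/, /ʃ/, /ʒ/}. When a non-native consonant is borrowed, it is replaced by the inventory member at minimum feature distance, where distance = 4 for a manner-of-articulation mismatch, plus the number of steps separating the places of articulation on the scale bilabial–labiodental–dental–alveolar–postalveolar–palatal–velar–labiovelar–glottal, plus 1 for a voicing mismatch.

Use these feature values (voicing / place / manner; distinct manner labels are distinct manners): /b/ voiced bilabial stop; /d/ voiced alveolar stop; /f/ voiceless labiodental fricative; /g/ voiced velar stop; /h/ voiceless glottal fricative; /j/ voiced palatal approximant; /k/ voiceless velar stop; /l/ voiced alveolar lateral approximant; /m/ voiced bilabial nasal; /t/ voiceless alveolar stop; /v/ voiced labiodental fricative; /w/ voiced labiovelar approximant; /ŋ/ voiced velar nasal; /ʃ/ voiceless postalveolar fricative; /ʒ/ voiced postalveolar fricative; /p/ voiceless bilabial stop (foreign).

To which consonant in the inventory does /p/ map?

/b/ is closest: same manner (stop), place distance 0 (bilabial→bilabial), voicing differs (+1); total 1. Next closest is /t/ at distance 3.

b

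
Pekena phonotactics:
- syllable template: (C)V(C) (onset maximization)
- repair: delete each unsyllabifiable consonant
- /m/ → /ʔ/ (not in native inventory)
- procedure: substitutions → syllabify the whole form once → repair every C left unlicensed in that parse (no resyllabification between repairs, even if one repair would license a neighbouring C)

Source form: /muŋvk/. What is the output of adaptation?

ʔuŋ

Substitution: /m/ → /ʔ/, giving /ʔuŋvk/.
The consonants /v/, /k/ cannot be parsed into a legal (C)V(C) syllable (at most one coda consonant is licensed; onsets are limited to one consonant).
Deletion applies to /v/, /k/.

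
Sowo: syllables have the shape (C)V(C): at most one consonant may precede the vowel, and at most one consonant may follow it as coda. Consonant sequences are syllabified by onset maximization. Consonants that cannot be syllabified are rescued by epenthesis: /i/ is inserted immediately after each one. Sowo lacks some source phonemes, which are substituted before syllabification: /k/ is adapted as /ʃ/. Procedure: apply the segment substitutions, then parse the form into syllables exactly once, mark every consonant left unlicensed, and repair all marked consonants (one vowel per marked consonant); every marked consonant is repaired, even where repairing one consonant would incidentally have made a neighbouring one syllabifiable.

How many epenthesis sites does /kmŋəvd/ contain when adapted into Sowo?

3

After substitution the input is /ʃmŋəvd/.
The unsyllabifiable consonants are /ʃ/, /m/, /d/; each receives one epenthetic vowel.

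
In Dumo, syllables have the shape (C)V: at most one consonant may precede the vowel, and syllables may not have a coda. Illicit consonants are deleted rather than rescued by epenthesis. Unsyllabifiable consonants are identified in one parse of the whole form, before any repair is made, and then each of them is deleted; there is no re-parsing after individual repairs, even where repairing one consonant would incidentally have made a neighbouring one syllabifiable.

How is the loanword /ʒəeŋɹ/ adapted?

The consonants /ŋ/, /ɹ/ cannot be parsed into a legal (C)V syllable (no codas are permitted; onsets are limited to one consonant).
Deletion applies to /ŋ/, /ɹ/.

ʒəe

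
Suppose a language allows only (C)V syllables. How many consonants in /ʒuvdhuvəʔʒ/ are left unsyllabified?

4

Syllabifying with onset maximization leaves /v/, /d/, /ʔ/, /ʒ/ stranded (no codas are permitted; onsets are limited to one consonant).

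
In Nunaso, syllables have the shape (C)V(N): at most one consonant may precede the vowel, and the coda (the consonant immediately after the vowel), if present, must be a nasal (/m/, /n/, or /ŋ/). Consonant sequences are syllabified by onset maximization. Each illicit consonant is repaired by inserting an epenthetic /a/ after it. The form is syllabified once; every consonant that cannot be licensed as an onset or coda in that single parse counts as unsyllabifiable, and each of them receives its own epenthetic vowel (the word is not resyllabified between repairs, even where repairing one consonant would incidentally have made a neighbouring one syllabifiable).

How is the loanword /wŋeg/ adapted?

Syllabifying with onset maximization leaves /w/, /g/ stranded (only a nasal (/m/, /n/, or /ŋ/) is licensed in coda position; onsets are limited to one consonant).
Each unlicensed consonant becomes the onset of a new syllable: /w/ → /wa/, /g/ → /ga/.

waŋega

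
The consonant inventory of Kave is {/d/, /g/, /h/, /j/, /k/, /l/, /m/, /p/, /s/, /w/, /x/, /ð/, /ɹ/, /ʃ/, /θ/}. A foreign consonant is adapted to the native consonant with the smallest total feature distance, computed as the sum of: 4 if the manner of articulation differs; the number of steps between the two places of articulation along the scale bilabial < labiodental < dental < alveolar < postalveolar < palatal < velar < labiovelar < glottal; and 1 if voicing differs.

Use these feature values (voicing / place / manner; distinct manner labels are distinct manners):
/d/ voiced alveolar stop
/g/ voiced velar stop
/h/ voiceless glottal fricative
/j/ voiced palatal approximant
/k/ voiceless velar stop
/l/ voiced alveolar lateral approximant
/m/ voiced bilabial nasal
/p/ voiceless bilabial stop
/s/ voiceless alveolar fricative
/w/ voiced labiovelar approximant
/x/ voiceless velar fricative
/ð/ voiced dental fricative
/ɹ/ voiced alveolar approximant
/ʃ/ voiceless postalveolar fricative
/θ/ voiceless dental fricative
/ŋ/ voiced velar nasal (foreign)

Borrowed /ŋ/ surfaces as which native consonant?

/g/ is closest: manner differs (nasal→stop, +4), place distance 0 (velar→velar), same voicing; total 4. Next closest is /j/ at distance 5.

g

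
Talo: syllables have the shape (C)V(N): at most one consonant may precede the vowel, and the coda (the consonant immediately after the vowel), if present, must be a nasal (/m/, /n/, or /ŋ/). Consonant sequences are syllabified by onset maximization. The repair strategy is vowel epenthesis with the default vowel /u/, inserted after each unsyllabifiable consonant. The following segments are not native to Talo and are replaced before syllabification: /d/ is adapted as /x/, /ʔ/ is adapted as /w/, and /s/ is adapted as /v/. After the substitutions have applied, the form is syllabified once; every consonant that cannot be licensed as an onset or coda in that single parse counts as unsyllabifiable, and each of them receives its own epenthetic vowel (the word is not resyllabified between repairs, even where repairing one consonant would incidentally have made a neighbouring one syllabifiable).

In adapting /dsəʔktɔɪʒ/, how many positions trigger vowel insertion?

4

After substitution the input is /xvəwktɔɪʒ/.
The unsyllabifiable consonants are /x/, /w/, /k/, /ʒ/; each receives one epenthetic vowel.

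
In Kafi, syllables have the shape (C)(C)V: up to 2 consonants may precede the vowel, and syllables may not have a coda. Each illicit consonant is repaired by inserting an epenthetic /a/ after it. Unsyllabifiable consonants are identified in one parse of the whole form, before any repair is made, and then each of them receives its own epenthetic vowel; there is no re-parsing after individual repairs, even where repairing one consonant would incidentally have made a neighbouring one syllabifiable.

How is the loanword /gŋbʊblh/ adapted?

Under (C)(C)V, the unsyllabifiable consonants are /g/, /b/, /l/, /h/ (no codas are permitted; onsets may contain at most 2 consonants).
Epenthesis after each stranded consonant: /g/ → /ga/, /b/ → /ba/, /l/ → /la/, /h/ → /ha/.

gaŋbʊbalaha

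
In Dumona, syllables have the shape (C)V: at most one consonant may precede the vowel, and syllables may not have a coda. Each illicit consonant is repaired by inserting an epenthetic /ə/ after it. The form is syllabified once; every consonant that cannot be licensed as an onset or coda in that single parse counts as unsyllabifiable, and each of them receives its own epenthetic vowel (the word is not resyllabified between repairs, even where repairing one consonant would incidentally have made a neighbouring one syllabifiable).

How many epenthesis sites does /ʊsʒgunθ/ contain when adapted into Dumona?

The unsyllabifiable consonants are /s/, /ʒ/, /n/, /θ/; each receives one epenthetic vowel.

4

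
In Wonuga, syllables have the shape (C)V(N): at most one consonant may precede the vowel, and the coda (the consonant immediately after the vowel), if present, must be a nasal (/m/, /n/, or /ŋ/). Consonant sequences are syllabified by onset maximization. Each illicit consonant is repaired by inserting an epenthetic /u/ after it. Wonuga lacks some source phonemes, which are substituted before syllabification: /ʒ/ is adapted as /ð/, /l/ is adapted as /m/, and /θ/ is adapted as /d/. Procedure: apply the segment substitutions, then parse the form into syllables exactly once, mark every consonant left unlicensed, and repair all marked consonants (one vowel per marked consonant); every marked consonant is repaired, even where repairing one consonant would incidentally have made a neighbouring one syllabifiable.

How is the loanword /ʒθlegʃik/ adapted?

ðudumeguʃiku

Substitution: /ʒ/ → /ð/, /θ/ → /d/, /l/ → /m/, giving /ðdmegʃik/.
Under (C)V(N), the unsyllabifiable consonants are /ð/, /d/, /g/, /k/ (only a nasal (/m/, /n/, or /ŋ/) is licensed in coda position; onsets are limited to one consonant).
Epenthesis after each stranded consonant: /ð/ → /ðu/, /d/ → /du/, /g/ → /gu/, /k/ → /ku/.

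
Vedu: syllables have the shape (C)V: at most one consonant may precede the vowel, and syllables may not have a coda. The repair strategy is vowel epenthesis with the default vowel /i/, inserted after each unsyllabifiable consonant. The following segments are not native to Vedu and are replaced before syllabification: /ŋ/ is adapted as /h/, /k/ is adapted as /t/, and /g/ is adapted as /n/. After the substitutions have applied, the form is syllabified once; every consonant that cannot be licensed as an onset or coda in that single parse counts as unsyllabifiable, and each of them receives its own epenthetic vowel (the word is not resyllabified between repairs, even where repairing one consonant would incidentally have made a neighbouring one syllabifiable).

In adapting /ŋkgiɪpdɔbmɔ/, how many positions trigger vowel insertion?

4

After substitution the input is /htniɪpdɔbmɔ/.
The unsyllabifiable consonants are /h/, /t/, /p/, /b/; each receives one epenthetic vowel.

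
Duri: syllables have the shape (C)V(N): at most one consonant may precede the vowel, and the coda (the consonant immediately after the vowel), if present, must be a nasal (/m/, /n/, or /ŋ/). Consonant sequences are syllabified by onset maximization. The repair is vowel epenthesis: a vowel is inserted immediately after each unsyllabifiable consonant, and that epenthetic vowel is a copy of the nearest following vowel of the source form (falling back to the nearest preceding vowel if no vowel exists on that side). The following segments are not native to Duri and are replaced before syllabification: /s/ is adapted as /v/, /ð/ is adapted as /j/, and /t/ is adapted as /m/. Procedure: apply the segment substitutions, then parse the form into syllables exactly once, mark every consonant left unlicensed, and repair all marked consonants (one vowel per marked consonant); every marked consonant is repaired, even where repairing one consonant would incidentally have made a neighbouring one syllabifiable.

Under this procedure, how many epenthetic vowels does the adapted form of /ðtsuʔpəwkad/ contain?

5

After substitution the input is /jmvuʔpəwkad/.
The unsyllabifiable consonants are /j/, /m/, /ʔ/, /w/, /d/; each receives one epenthetic vowel.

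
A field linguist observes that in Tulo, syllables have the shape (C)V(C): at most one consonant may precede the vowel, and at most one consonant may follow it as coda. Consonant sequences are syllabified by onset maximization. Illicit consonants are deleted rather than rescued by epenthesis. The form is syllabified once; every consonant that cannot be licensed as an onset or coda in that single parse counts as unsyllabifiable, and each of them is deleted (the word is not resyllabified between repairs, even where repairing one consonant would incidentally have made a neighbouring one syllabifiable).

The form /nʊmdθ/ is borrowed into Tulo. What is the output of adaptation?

Under (C)V(C), the unsyllabifiable consonants are /d/, /θ/ (at most one coda consonant is licensed; onsets are limited to one consonant).
Deleting the stranded consonants removes /d/, /θ/.

nʊm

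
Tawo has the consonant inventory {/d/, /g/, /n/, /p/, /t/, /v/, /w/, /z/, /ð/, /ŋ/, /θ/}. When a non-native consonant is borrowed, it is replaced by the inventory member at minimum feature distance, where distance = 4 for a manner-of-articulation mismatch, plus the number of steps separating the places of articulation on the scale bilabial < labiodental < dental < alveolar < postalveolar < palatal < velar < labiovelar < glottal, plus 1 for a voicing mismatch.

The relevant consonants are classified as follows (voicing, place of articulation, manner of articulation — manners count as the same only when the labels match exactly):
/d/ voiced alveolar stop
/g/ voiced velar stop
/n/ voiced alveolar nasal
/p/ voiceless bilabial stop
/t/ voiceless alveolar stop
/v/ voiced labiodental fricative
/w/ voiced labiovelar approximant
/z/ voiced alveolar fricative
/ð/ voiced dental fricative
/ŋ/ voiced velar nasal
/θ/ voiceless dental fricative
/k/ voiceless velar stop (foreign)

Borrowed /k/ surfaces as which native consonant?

g

/g/ is closest: same manner (stop), place distance 0 (velar→velar), voicing differs (+1); total 1. Next closest is /t/ at distance 3.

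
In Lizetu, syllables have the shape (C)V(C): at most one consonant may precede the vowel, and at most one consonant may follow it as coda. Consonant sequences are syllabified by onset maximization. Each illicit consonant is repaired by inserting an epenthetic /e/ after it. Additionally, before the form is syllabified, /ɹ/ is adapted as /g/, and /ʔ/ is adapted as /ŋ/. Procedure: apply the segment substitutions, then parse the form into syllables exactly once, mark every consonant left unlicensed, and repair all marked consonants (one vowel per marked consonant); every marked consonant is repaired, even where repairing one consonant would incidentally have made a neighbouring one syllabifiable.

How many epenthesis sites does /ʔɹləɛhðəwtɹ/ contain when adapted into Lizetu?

After substitution the input is /ŋgləɛhðəwtg/.
The unsyllabifiable consonants are /ŋ/, /g/, /t/, /g/; each receives one epenthetic vowel.

4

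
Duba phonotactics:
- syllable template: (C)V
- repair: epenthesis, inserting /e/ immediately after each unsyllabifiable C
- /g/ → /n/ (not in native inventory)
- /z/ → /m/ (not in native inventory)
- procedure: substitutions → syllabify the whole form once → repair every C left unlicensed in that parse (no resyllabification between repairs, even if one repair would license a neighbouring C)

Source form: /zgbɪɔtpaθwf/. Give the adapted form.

menebɪɔtepaθewefe

Substitution: /z/ → /m/, /g/ → /n/, giving /mnbɪɔtpaθwf/.
Syllabifying with onset maximization leaves /m/, /n/, /t/, /θ/, /w/, /f/ stranded (no codas are permitted; onsets are limited to one consonant).
Epenthesis after each stranded consonant: /m/ → /me/, /n/ → /ne/, /t/ → /te/, /θ/ → /θe/, /w/ → /we/, /f/ → /fe/.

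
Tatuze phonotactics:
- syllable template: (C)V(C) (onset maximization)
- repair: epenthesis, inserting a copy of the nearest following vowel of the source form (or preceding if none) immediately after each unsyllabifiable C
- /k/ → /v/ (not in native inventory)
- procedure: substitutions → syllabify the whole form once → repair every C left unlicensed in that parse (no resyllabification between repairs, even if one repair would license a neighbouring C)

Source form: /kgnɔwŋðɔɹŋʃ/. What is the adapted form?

vɔgɔnɔwŋɔðɔɹŋɔʃɔ

Substitution: /k/ → /v/, giving /vgnɔwŋðɔɹŋʃ/.
Syllabifying with onset maximization leaves /v/, /g/, /ŋ/, /ŋ/, /ʃ/ stranded (at most one coda consonant is licensed; onsets are limited to one consonant).
Epenthesis after each stranded consonant: /v/ → /vɔ/, /g/ → /gɔ/, /ŋ/ → /ŋɔ/, /ŋ/ → /ŋɔ/, /ʃ/ → /ʃɔ/.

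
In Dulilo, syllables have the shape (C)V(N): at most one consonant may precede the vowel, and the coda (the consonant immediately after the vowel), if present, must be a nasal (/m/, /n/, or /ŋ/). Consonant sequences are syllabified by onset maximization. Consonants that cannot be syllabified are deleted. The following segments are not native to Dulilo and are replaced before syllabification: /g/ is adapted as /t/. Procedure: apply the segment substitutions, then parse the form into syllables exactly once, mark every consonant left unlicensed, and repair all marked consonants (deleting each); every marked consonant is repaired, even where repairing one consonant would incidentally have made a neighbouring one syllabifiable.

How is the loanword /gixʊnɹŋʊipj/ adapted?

tixʊnŋʊi

Substitution: /g/ → /t/, giving /tixʊnɹŋʊipj/.
Syllabifying with onset maximization leaves /ɹ/, /p/, /j/ stranded (only a nasal (/m/, /n/, or /ŋ/) is licensed in coda position; onsets are limited to one consonant).
Deletion applies to /ɹ/, /p/, /j/.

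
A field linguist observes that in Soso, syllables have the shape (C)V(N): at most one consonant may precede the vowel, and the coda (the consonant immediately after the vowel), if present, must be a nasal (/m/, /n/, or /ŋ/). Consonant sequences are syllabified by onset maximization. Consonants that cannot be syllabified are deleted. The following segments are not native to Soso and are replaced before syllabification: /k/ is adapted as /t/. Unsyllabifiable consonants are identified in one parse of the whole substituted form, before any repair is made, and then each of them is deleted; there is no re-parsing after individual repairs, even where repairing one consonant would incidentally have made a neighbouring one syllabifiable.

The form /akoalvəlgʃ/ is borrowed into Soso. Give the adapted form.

atoavə

Substitution: /k/ → /t/, giving /atoalvəlgʃ/.
Under (C)V(N), the unsyllabifiable consonants are /l/, /l/, /g/, /ʃ/ (only a nasal (/m/, /n/, or /ŋ/) is licensed in coda position; onsets are limited to one consonant).
Deletion applies to /l/, /l/, /g/, /ʃ/.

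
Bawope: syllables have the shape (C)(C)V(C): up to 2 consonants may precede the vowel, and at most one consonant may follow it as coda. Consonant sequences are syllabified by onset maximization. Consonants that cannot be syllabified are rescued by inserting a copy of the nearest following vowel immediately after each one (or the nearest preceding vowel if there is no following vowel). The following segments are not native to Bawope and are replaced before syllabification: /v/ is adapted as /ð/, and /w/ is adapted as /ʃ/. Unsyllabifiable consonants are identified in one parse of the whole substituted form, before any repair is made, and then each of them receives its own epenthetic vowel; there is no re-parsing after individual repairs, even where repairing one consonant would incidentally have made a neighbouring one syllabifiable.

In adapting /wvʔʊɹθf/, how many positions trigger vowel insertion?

After substitution the input is /ʃðʔʊɹθf/.
The unsyllabifiable consonants are /ʃ/, /θ/, /f/; each receives one epenthetic vowel.

3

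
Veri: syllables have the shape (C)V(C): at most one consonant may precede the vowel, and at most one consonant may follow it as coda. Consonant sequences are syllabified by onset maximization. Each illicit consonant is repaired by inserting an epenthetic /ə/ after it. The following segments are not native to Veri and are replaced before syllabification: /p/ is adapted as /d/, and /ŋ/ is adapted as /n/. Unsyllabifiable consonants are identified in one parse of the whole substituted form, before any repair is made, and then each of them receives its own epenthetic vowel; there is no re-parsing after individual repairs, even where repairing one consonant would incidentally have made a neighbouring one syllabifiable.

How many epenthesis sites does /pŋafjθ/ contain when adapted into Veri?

3

After substitution the input is /dnafjθ/.
The unsyllabifiable consonants are /d/, /j/, /θ/; each receives one epenthetic vowel.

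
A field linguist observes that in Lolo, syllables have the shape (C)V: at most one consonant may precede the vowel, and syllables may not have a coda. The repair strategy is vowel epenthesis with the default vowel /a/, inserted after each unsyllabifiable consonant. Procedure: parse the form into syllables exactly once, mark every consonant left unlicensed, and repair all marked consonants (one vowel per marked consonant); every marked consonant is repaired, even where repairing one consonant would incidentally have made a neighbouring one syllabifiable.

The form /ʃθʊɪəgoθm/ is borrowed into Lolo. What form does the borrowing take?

ʃaθʊɪəgoθama

The consonants /ʃ/, /θ/, /m/ cannot be parsed into a legal (C)V syllable (no codas are permitted; onsets are limited to one consonant).
Inserting the epenthetic vowel yields /ʃ/ → /ʃa/, /θ/ → /θa/, /m/ → /ma/.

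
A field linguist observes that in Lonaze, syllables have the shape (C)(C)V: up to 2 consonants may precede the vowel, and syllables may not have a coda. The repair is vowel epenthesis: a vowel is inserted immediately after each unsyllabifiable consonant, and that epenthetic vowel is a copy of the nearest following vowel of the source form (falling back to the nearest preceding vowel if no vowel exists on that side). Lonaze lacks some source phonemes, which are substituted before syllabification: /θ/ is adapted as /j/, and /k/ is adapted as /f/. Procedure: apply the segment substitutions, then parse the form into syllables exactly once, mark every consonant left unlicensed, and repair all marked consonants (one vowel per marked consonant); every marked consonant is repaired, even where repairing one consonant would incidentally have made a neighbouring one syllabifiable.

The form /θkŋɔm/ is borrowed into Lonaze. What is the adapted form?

jɔfŋɔmɔ

Substitution: /θ/ → /j/, /k/ → /f/, giving /jfŋɔm/.
Syllabifying with onset maximization leaves /j/, /m/ stranded (no codas are permitted; onsets may contain at most 2 consonants).
Inserting the epenthetic vowel yields /j/ → /jɔ/, /m/ → /mɔ/.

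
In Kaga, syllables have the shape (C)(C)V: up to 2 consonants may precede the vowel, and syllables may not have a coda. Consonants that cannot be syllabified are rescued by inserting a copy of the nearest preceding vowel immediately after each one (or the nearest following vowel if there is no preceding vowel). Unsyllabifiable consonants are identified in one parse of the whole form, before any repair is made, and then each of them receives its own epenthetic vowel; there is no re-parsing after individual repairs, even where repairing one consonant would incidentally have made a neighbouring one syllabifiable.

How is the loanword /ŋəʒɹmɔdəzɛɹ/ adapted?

ŋəʒəɹmɔdəzɛɹɛ

Under (C)(C)V, the unsyllabifiable consonants are /ʒ/, /ɹ/ (no codas are permitted; onsets may contain at most 2 consonants).
Inserting the epenthetic vowel yields /ʒ/ → /ʒə/, /ɹ/ → /ɹɛ/.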